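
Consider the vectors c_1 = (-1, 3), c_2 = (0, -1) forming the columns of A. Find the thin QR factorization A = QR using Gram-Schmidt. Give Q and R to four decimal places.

c_1 = (-1, 3); ‖c_1‖ = 3.1623, so q_1 = (-0.3162, 0.9487).
q_1·c_2 = (-0.3162)·0 + 0.9487·(-1) = -0.9487.
u_2 = c_2 + 0.9487·q_1 = (-0.3000, -0.1000).
‖u_2‖ = 0.3162, so q_2 = (-0.9487, -0.3162).

Q = [[-0.3162, -0.9487], [0.9487, -0.3162]], R = [[3.1623, -0.9487], [0.0000, 0.3162]]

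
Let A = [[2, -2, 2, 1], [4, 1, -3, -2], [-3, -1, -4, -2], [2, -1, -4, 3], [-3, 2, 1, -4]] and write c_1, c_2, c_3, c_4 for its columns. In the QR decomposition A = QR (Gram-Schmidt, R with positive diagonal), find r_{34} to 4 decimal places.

r_{34} = 0.7897

c_1 = (2, 4, -3, 2, -3); ‖c_1‖ = 6.4807, so q_1 = (0.3086, 0.6172, -0.4629, 0.3086, -0.4629).
q_1·c_2 = 0.3086·(-2) + 0.6172·1 + (-0.4629)·(-1) + 0.3086·(-1) + (-0.4629)·2 = -0.7715.
u_2 = c_2 + 0.7715·q_1 = (-1.7619, 1.4762, -1.3571, -0.7619, 1.6429).
‖u_2‖ = 3.2256, so q_2 = (-0.5462, 0.4576, -0.4207, -0.2362, 0.5093).
q_1·c_3 = 0.3086·2 + 0.6172·(-3) + (-0.4629)·(-4) + 0.3086·(-4) + (-0.4629)·1 = -1.0801; q_2·c_3 = (-0.5462)·2 + 0.4576·(-3) + (-0.4207)·(-4) + (-0.2362)·(-4) + 0.5093·1 = 0.6717.
u_3 = c_3 + 1.0801·q_1 − 0.6717·q_2 = (2.7002, -2.6407, -4.2174, -3.5080, 0.1579).
‖u_3‖ = 6.6620, so q_3 = (0.4053, -0.3964, -0.6331, -0.5266, 0.0237).
r_{34} = q_3·c_4 = 0.7897.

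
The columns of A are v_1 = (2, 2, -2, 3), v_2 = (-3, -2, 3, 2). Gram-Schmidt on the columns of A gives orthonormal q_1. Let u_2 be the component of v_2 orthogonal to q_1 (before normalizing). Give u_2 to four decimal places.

v_1 = (2, 2, -2, 3); ‖v_1‖ = 4.5826, so q_1 = (0.4364, 0.4364, -0.4364, 0.6547).
q_1·v_2 = 0.4364·(-3) + 0.4364·(-2) + (-0.4364)·3 + 0.6547·2 = -2.1822.
u_2 = v_2 + 2.1822·q_1 = (-2.0476, -1.0476, 2.0476, 3.4286).

u_2 = (-2.0476, -1.0476, 2.0476, 3.4286)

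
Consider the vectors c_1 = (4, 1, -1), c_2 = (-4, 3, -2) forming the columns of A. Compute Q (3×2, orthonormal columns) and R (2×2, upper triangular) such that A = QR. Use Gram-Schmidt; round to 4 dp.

Q = [[0.9428, -0.3296], [0.2357, 0.7651], [-0.2357, -0.5532]], R = [[4.2426, -2.5927], [0.0000, 4.7199]]

c_1 = (4, 1, -1); ‖c_1‖ = 4.2426, so q_1 = (0.9428, 0.2357, -0.2357).
q_1·c_2 = 0.9428·(-4) + 0.2357·3 + (-0.2357)·(-2) = -2.5927.
u_2 = c_2 + 2.5927·q_1 = (-1.5556, 3.6111, -2.6111).
‖u_2‖ = 4.7199, so q_2 = (-0.3296, 0.7651, -0.5532).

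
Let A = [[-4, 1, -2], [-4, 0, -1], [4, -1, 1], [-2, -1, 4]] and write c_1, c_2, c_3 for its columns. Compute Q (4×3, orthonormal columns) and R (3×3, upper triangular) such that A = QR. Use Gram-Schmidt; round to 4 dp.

Q = [[-0.5547, 0.3545, 0.0153], [-0.5547, -0.3038, -0.7328], [0.5547, -0.3545, -0.4733], [-0.2774, -0.8102, 0.4886]], R = [[7.2111, -0.8321, 1.1094], [0.0000, 1.5191, -4.0003], [0.0000, 0.0000, 2.1833]]

e_1 = c_1/‖c_1‖ = (-4, -4, 4, -2)/7.2111 = (-0.5547, -0.5547, 0.5547, -0.2774).
r_{12} = e_1·c_2 = -0.8321.
u_2 = c_2 + 0.8321·e_1 = (0.5385, -0.4615, -0.5385, -1.2308).
‖u_2‖ = 1.5191, so e_2 = (0.3545, -0.3038, -0.3545, -0.8102).
r_{13} = e_1·c_3 = 1.1094; r_{23} = e_2·c_3 = -4.0003.
u_3 = c_3 − 1.1094·e_1 + 4.0003·e_2 = (0.0333, -1.6000, -1.0333, 1.0667).
‖u_3‖ = 2.1833, so e_3 = (0.0153, -0.7328, -0.4733, 0.4886).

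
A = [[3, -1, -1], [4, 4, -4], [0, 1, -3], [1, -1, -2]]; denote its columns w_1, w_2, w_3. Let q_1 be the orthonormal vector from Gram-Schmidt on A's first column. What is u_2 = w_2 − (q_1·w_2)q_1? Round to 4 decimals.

u_2 = (-2.3846, 2.1538, 1.0000, -1.4615)

w_1 = (3, 4, 0, 1); ‖w_1‖ = 5.0990, so q_1 = (0.5883, 0.7845, 0.0000, 0.1961).
q_1·w_2 = 0.5883·(-1) + 0.7845·4 + 0.0000·1 + 0.1961·(-1) = 2.3534.
u_2 = w_2 − 2.3534·q_1 = (-2.3846, 2.1538, 1.0000, -1.4615).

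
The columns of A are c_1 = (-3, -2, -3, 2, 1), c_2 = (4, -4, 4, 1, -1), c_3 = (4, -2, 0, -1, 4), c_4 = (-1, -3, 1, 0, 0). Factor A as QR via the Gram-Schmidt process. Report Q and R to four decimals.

e_1 = c_1/‖c_1‖ = (-3, -2, -3, 2, 1)/5.1962 = (-0.5774, -0.3849, -0.5774, 0.3849, 0.1925).
r_{12} = e_1·c_2 = -2.8868.
u_2 = c_2 + 2.8868·e_1 = (2.3333, -5.1111, 2.3333, 2.1111, -0.4444).
‖u_2‖ = 6.4550, so e_2 = (0.3615, -0.7918, 0.3615, 0.3271, -0.0689).
r_{13} = e_1·c_3 = -1.1547; r_{23} = e_2·c_3 = 2.4271.
u_3 = c_3 + 1.1547·e_1 − 2.4271·e_2 = (2.4560, -0.5227, -1.5440, -1.3493, 4.3893).
‖u_3‖ = 5.4567, so e_3 = (0.4501, -0.0958, -0.2830, -0.2473, 0.8044).
r_{14} = e_1·c_4 = 1.1547; r_{24} = e_2·c_4 = 2.3754; r_{34} = e_3·c_4 = -0.4457.
u_4 = c_4 − 1.1547·e_1 − 2.3754·e_2 + 0.4457·e_3 = (-0.9914, -0.7174, 0.6819, -1.3315, 0.2998).
‖u_4‖ = 1.9559, so e_4 = (-0.5069, -0.3668, 0.3486, -0.6808, 0.1533).

Q = [[-0.5774, 0.3615, 0.4501, -0.5069], [-0.3849, -0.7918, -0.0958, -0.3668], [-0.5774, 0.3615, -0.2830, 0.3486], [0.3849, 0.3271, -0.2473, -0.6808], [0.1925, -0.0689, 0.8044, 0.1533]], R = [[5.1962, -2.8868, -1.1547, 1.1547], [0.0000, 6.4550, 2.4271, 2.3754], [0.0000, 0.0000, 5.4567, -0.4457], [0.0000, 0.0000, 0.0000, 1.9559]]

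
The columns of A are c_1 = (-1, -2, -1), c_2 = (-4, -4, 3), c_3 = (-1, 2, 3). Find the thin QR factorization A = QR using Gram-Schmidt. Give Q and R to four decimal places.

Q = [[-0.4082, -0.4767, -0.7785], [-0.8165, -0.1907, 0.5449], [-0.4082, 0.8581, -0.3114]], R = [[2.4495, 3.6742, -2.4495], [0.0000, 5.2440, 2.6697], [0.0000, 0.0000, 0.9342]]

c_1 = (-1, -2, -1); ‖c_1‖ = 2.4495, so q_1 = (-0.4082, -0.8165, -0.4082).
q_1·c_2 = (-0.4082)·(-4) + (-0.8165)·(-4) + (-0.4082)·3 = 3.6742.
u_2 = c_2 − 3.6742·q_1 = (-2.5000, -1.0000, 4.5000).
‖u_2‖ = 5.2440, so q_2 = (-0.4767, -0.1907, 0.8581).
q_1·c_3 = (-0.4082)·(-1) + (-0.8165)·2 + (-0.4082)·3 = -2.4495; q_2·c_3 = (-0.4767)·(-1) + (-0.1907)·2 + 0.8581·3 = 2.6697.
u_3 = c_3 + 2.4495·q_1 − 2.6697·q_2 = (-0.7273, 0.5091, -0.2909).
‖u_3‖ = 0.9342, so q_3 = (-0.7785, 0.5449, -0.3114).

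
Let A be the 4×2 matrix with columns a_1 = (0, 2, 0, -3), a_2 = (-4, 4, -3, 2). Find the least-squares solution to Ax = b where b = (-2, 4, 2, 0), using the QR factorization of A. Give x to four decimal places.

q_1 = a_1/‖a_1‖ = (0, 2, 0, -3)/3.6056 = (0.0000, 0.5547, 0.0000, -0.8321).
r_{12} = q_1·a_2 = 0.5547.
u_2 = a_2 − 0.5547·q_1 = (-4.0000, 3.6923, -3.0000, 2.4615).
‖u_2‖ = 6.6852, so q_2 = (-0.5983, 0.5523, -0.4488, 0.3682).
Qᵀb = (2.2188, 2.5084).
Back-substitute: x_2 = 2.5084/6.6852 = 0.3752.
x_1 = (2.2188 − 0.5547·0.3752)/3.6056 = 0.5577.

x = (0.5577, 0.3752)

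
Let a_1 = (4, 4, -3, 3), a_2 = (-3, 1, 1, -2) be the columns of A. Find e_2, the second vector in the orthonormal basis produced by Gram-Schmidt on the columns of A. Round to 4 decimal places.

e_2 = (-0.5401, 0.7772, -0.0066, -0.3227)

a_1 = (4, 4, -3, 3); ‖a_1‖ = 7.0711, so e_1 = (0.5657, 0.5657, -0.4243, 0.4243).
e_1·a_2 = 0.5657·(-3) + 0.5657·1 + (-0.4243)·1 + 0.4243·(-2) = -2.4042.
u_2 = a_2 + 2.4042·e_1 = (-1.6400, 2.3600, -0.0200, -0.9800).
‖u_2‖ = 3.0364, so e_2 = (-0.5401, 0.7772, -0.0066, -0.3227).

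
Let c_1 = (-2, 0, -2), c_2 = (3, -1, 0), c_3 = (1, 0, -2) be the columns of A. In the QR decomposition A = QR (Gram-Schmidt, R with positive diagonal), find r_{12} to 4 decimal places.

c_1 = (-2, 0, -2); ‖c_1‖ = 2.8284, so e_1 = (-0.7071, 0.0000, -0.7071).
r_{12} = e_1·c_2 = -2.1213.

r_{12} = -2.1213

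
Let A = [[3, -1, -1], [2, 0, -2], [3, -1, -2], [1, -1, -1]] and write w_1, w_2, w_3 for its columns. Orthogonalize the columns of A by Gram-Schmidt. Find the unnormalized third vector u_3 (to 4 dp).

w_1 = (3, 2, 3, 1); ‖w_1‖ = 4.7958, so e_1 = (0.6255, 0.4170, 0.6255, 0.2085).
e_1·w_2 = 0.6255·(-1) + 0.4170·0 + 0.6255·(-1) + 0.2085·(-1) = -1.4596.
u_2 = w_2 + 1.4596·e_1 = (-0.0870, 0.6087, -0.0870, -0.6957).
‖u_2‖ = 0.9325, so e_2 = (-0.0933, 0.6528, -0.0933, -0.7460).
e_1·w_3 = 0.6255·(-1) + 0.4170·(-2) + 0.6255·(-2) + 0.2085·(-1) = -2.9192; e_2·w_3 = (-0.0933)·(-1) + 0.6528·(-2) + (-0.0933)·(-2) + (-0.7460)·(-1) = -0.2798.
u_3 = w_3 + 2.9192·e_1 + 0.2798·e_2 = (0.8000, -0.6000, -0.2000, -0.6000).

u_3 = (0.8000, -0.6000, -0.2000, -0.6000)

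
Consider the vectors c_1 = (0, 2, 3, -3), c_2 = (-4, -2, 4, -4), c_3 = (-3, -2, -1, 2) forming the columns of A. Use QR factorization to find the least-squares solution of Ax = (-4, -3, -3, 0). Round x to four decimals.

x = (-0.9411, 0.5258, 0.3702)

c_1 = (0, 2, 3, -3); ‖c_1‖ = 4.6904, so q_1 = (0.0000, 0.4264, 0.6396, -0.6396).
q_1·c_2 = 0.0000·(-4) + 0.4264·(-2) + 0.6396·4 + (-0.6396)·(-4) = 4.2640.
u_2 = c_2 − 4.2640·q_1 = (-4.0000, -3.8182, 1.2727, -1.2727).
‖u_2‖ = 5.8153, so q_2 = (-0.6878, -0.6566, 0.2189, -0.2189).
q_1·c_3 = 0.0000·(-3) + 0.4264·(-2) + 0.6396·(-1) + (-0.6396)·2 = -2.7716; q_2·c_3 = (-0.6878)·(-3) + (-0.6566)·(-2) + 0.2189·(-1) + (-0.2189)·2 = 2.7201.
u_3 = c_3 + 2.7716·q_1 − 2.7201·q_2 = (-1.1290, 0.9677, 0.1774, 0.8226).
‖u_3‖ = 1.7086, so q_3 = (-0.6608, 0.5664, 0.1038, 0.4814).
Qᵀb = (-3.1980, 4.0645, 0.6325).
Back-substitute: x_3 = 0.6325/1.7086 = 0.3702.
x_2 = (4.0645 − 2.7201·0.3702)/5.8153 = 0.5258.
x_1 = (-3.1980 − 4.2640·0.5258 + 2.7716·0.3702)/4.6904 = -0.9411.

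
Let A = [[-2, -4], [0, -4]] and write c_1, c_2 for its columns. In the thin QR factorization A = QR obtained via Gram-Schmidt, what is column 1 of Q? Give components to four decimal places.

q_1 = c_1/‖c_1‖ = (-2, 0)/2.0000 = (-1.0000, 0.0000).

q_1 = (-1.0000, 0.0000)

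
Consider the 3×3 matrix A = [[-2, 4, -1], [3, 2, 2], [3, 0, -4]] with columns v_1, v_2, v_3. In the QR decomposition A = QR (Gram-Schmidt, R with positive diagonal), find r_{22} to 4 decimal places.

r_{22} = 4.4518

v_1 = (-2, 3, 3); ‖v_1‖ = 4.6904, so q_1 = (-0.4264, 0.6396, 0.6396).
q_1·v_2 = (-0.4264)·4 + 0.6396·2 + 0.6396·0 = -0.4264.
u_2 = v_2 + 0.4264·q_1 = (3.8182, 2.2727, 0.2727).
r_{22} = ‖u_2‖ = 4.4518.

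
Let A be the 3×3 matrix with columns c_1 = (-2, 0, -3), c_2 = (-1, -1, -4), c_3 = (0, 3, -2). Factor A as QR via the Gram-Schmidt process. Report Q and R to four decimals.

q_1 = c_1/‖c_1‖ = (-2, 0, -3)/3.6056 = (-0.5547, 0.0000, -0.8321).
r_{12} = q_1·c_2 = 3.8829.
u_2 = c_2 − 3.8829·q_1 = (1.1538, -1.0000, -0.7692).
‖u_2‖ = 1.7097, so q_2 = (0.6749, -0.5849, -0.4499).
r_{13} = q_1·c_3 = 1.6641; r_{23} = q_2·c_3 = -0.8549.
u_3 = c_3 − 1.6641·q_1 + 0.8549·q_2 = (1.5000, 2.5000, -1.0000).
‖u_3‖ = 3.0822, so q_3 = (0.4867, 0.8111, -0.3244).

Q = [[-0.5547, 0.6749, 0.4867], [0.0000, -0.5849, 0.8111], [-0.8321, -0.4499, -0.3244]], R = [[3.6056, 3.8829, 1.6641], [0.0000, 1.7097, -0.8549], [0.0000, 0.0000, 3.0822]]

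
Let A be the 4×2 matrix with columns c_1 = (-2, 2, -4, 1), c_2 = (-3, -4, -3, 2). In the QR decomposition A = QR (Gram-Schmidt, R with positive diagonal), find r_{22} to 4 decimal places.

c_1 = (-2, 2, -4, 1); ‖c_1‖ = 5.0000, so q_1 = (-0.4000, 0.4000, -0.8000, 0.2000).
q_1·c_2 = (-0.4000)·(-3) + 0.4000·(-4) + (-0.8000)·(-3) + 0.2000·2 = 2.4000.
u_2 = c_2 − 2.4000·q_1 = (-2.0400, -4.9600, -1.0800, 1.5200).
r_{22} = ‖u_2‖ = 5.6780.

r_{22} = 5.6780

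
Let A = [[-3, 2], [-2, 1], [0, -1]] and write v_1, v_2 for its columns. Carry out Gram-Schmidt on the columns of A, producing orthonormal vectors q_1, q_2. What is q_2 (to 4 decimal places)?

q_2 = (0.1482, -0.2224, -0.9636)

q_1 = v_1/‖v_1‖ = (-3, -2, 0)/3.6056 = (-0.8321, -0.5547, 0.0000).
r_{12} = q_1·v_2 = -2.2188.
u_2 = v_2 + 2.2188·q_1 = (0.1538, -0.2308, -1.0000).
‖u_2‖ = 1.0377, so q_2 = (0.1482, -0.2224, -0.9636).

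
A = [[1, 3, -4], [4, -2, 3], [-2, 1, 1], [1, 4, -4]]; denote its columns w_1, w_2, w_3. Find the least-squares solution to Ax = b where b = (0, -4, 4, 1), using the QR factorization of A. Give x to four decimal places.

q_1 = w_1/‖w_1‖ = (1, 4, -2, 1)/4.6904 = (0.2132, 0.8528, -0.4264, 0.2132).
r_{12} = q_1·w_2 = -0.6396.
u_2 = w_2 + 0.6396·q_1 = (3.1364, -1.4545, 0.7273, 4.1364).
‖u_2‖ = 5.4398, so q_2 = (0.5766, -0.2674, 0.1337, 0.7604).
r_{13} = q_1·w_3 = 0.4264; r_{23} = q_2·w_3 = -6.0163.
u_3 = w_3 − 0.4264·q_1 + 6.0163·q_2 = (-0.6221, 1.0276, 1.9862, 0.4839).
‖u_3‖ = 2.3711, so q_3 = (-0.2624, 0.4334, 0.8377, 0.2041).
Qᵀb = (-4.9036, 2.3647, 1.8211).
Back-substitute: x_3 = 1.8211/2.3711 = 0.7680.
x_2 = (2.3647 + 6.0163·0.7680)/5.4398 = 1.2842.
x_1 = (-4.9036 + 0.6396·1.2842 − 0.4264·0.7680)/4.6904 = -0.9402.

x = (-0.9402, 1.2842, 0.7680)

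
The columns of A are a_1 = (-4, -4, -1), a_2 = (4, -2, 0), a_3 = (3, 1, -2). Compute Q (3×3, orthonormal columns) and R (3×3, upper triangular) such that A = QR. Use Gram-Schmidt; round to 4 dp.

a_1 = (-4, -4, -1); ‖a_1‖ = 5.7446, so q_1 = (-0.6963, -0.6963, -0.1741).
q_1·a_2 = (-0.6963)·4 + (-0.6963)·(-2) + (-0.1741)·0 = -1.3926.
u_2 = a_2 + 1.3926·q_1 = (3.0303, -2.9697, -0.2424).
‖u_2‖ = 4.2498, so q_2 = (0.7130, -0.6988, -0.0570).
q_1·a_3 = (-0.6963)·3 + (-0.6963)·1 + (-0.1741)·(-2) = -2.4371; q_2·a_3 = 0.7130·3 + (-0.6988)·1 + (-0.0570)·(-2) = 1.5544.
u_3 = a_3 + 2.4371·q_1 − 1.5544·q_2 = (0.1946, 0.3893, -2.3356).
‖u_3‖ = 2.3758, so q_3 = (0.0819, 0.1638, -0.9831).

Q = [[-0.6963, 0.7130, 0.0819], [-0.6963, -0.6988, 0.1638], [-0.1741, -0.0570, -0.9831]], R = [[5.7446, -1.3926, -2.4371], [0.0000, 4.2498, 1.5544], [0.0000, 0.0000, 2.3758]]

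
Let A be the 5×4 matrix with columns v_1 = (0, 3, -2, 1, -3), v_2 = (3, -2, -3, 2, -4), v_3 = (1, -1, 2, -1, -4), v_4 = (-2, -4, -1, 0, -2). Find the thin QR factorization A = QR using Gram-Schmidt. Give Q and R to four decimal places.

Q = [[0.0000, 0.5185, 0.0122, -0.8376], [0.6255, -0.6613, -0.0722, -0.4075], [-0.4170, -0.3081, 0.6682, -0.2746], [0.2085, 0.2405, -0.3703, -0.0351], [-0.6255, -0.3757, -0.6411, -0.2361]], R = [[4.7958, 2.9192, 0.8341, -0.8341], [0.0000, 5.7860, 1.8260, 2.6676], [0.0000, 0.0000, 4.3555, 0.8781], [0.0000, 0.0000, 0.0000, 4.0518]]

v_1 = (0, 3, -2, 1, -3); ‖v_1‖ = 4.7958, so q_1 = (0.0000, 0.6255, -0.4170, 0.2085, -0.6255).
q_1·v_2 = 0.0000·3 + 0.6255·(-2) + (-0.4170)·(-3) + 0.2085·2 + (-0.6255)·(-4) = 2.9192.
u_2 = v_2 − 2.9192·q_1 = (3.0000, -3.8261, -1.7826, 1.3913, -2.1739).
‖u_2‖ = 5.7860, so q_2 = (0.5185, -0.6613, -0.3081, 0.2405, -0.3757).
q_1·v_3 = 0.0000·1 + 0.6255·(-1) + (-0.4170)·2 + 0.2085·(-1) + (-0.6255)·(-4) = 0.8341; q_2·v_3 = 0.5185·1 + (-0.6613)·(-1) + (-0.3081)·2 + 0.2405·(-1) + (-0.3757)·(-4) = 1.8260.
u_3 = v_3 − 0.8341·q_1 − 1.8260·q_2 = (0.0532, -0.3143, 2.9104, -1.6130, -2.7922).
‖u_3‖ = 4.3555, so q_3 = (0.0122, -0.0722, 0.6682, -0.3703, -0.6411).
q_1·v_4 = 0.0000·(-2) + 0.6255·(-4) + (-0.4170)·(-1) + 0.2085·0 + (-0.6255)·(-2) = -0.8341; q_2·v_4 = 0.5185·(-2) + (-0.6613)·(-4) + (-0.3081)·(-1) + 0.2405·0 + (-0.3757)·(-2) = 2.6676; q_3·v_4 = 0.0122·(-2) + (-0.0722)·(-4) + 0.6682·(-1) + (-0.3703)·0 + (-0.6411)·(-2) = 0.8781.
u_4 = v_4 + 0.8341·q_1 − 2.6676·q_2 − 0.8781·q_3 = (-3.3939, -1.6509, -1.1128, -0.1423, -0.9565).
‖u_4‖ = 4.0518, so q_4 = (-0.8376, -0.4075, -0.2746, -0.0351, -0.2361).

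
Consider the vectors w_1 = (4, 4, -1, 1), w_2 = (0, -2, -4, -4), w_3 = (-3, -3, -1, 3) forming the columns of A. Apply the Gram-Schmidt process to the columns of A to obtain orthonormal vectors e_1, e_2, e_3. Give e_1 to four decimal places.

e_1 = w_1/‖w_1‖ = (4, 4, -1, 1)/5.8310 = (0.6860, 0.6860, -0.1715, 0.1715).

e_1 = (0.6860, 0.6860, -0.1715, 0.1715)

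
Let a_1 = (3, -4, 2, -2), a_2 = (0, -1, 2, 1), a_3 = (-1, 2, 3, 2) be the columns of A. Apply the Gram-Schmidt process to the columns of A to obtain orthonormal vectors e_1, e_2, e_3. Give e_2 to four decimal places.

e_2 = (-0.2462, -0.1231, 0.7385, 0.6155)

e_1 = a_1/‖a_1‖ = (3, -4, 2, -2)/5.7446 = (0.5222, -0.6963, 0.3482, -0.3482).
r_{12} = e_1·a_2 = 1.0445.
u_2 = a_2 − 1.0445·e_1 = (-0.5455, -0.2727, 1.6364, 1.3636).
‖u_2‖ = 2.2156, so e_2 = (-0.2462, -0.1231, 0.7385, 0.6155).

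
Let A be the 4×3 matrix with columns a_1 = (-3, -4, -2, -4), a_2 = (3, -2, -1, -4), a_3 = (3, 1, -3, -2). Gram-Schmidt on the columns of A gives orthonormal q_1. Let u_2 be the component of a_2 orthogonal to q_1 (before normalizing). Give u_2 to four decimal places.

u_2 = (4.1333, -0.4889, -0.2444, -2.4889)

q_1 = a_1/‖a_1‖ = (-3, -4, -2, -4)/6.7082 = (-0.4472, -0.5963, -0.2981, -0.5963).
r_{12} = q_1·a_2 = 2.5342.
u_2 = a_2 − 2.5342·q_1 = (4.1333, -0.4889, -0.2444, -2.4889).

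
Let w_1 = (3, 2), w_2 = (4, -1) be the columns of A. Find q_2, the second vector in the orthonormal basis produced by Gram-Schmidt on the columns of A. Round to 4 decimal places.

q_2 = (0.5547, -0.8321)

w_1 = (3, 2); ‖w_1‖ = 3.6056, so q_1 = (0.8321, 0.5547).
q_1·w_2 = 0.8321·4 + 0.5547·(-1) = 2.7735.
u_2 = w_2 − 2.7735·q_1 = (1.6923, -2.5385).
‖u_2‖ = 3.0509, so q_2 = (0.5547, -0.8321).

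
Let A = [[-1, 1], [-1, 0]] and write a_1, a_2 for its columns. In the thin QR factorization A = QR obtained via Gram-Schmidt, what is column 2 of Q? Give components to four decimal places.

e_2 = (0.7071, -0.7071)

a_1 = (-1, -1); ‖a_1‖ = 1.4142, so e_1 = (-0.7071, -0.7071).
e_1·a_2 = (-0.7071)·1 + (-0.7071)·0 = -0.7071.
u_2 = a_2 + 0.7071·e_1 = (0.5000, -0.5000).
‖u_2‖ = 0.7071, so e_2 = (0.7071, -0.7071).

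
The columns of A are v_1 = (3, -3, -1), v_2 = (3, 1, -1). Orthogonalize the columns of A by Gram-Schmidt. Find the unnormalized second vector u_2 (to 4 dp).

u_2 = (1.8947, 2.1053, -0.6316)

e_1 = v_1/‖v_1‖ = (3, -3, -1)/4.3589 = (0.6882, -0.6882, -0.2294).
r_{12} = e_1·v_2 = 1.6059.
u_2 = v_2 − 1.6059·e_1 = (1.8947, 2.1053, -0.6316).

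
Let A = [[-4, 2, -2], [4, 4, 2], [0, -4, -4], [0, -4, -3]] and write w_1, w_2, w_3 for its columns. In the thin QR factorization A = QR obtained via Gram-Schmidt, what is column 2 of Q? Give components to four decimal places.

w_1 = (-4, 4, 0, 0); ‖w_1‖ = 5.6569, so e_1 = (-0.7071, 0.7071, 0.0000, 0.0000).
e_1·w_2 = (-0.7071)·2 + 0.7071·4 + 0.0000·(-4) + 0.0000·(-4) = 1.4142.
u_2 = w_2 − 1.4142·e_1 = (3.0000, 3.0000, -4.0000, -4.0000).
‖u_2‖ = 7.0711, so e_2 = (0.4243, 0.4243, -0.5657, -0.5657).

e_2 = (0.4243, 0.4243, -0.5657, -0.5657)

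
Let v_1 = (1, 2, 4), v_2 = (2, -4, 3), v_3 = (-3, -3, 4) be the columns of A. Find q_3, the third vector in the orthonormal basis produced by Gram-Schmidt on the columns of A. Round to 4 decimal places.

q_1 = v_1/‖v_1‖ = (1, 2, 4)/4.5826 = (0.2182, 0.4364, 0.8729).
r_{12} = q_1·v_2 = 1.3093.
u_2 = v_2 − 1.3093·q_1 = (1.7143, -4.5714, 1.8571).
‖u_2‖ = 5.2236, so q_2 = (0.3282, -0.8752, 0.3555).
r_{13} = q_1·v_3 = 1.5275; r_{23} = q_2·v_3 = 3.0630.
u_3 = v_3 − 1.5275·q_1 − 3.0630·q_2 = (-4.3386, -0.9860, 1.5777).
‖u_3‖ = 4.7206, so q_3 = (-0.9191, -0.2089, 0.3342).

q_3 = (-0.9191, -0.2089, 0.3342)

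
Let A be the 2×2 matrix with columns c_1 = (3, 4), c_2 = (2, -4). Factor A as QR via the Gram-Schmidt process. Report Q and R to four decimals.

Q = [[0.6000, 0.8000], [0.8000, -0.6000]], R = [[5.0000, -2.0000], [0.0000, 4.0000]]

q_1 = c_1/‖c_1‖ = (3, 4)/5.0000 = (0.6000, 0.8000).
r_{12} = q_1·c_2 = -2.0000.
u_2 = c_2 + 2.0000·q_1 = (3.2000, -2.4000).
‖u_2‖ = 4.0000, so q_2 = (0.8000, -0.6000).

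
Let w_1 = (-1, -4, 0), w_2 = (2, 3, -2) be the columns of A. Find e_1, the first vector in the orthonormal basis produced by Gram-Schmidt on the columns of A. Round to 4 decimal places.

w_1 = (-1, -4, 0); ‖w_1‖ = 4.1231, so e_1 = (-0.2425, -0.9701, 0.0000).

e_1 = (-0.2425, -0.9701, 0.0000)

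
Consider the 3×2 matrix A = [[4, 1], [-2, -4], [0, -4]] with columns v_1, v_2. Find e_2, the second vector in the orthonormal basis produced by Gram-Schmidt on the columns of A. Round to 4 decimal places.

e_1 = v_1/‖v_1‖ = (4, -2, 0)/4.4721 = (0.8944, -0.4472, 0.0000).
r_{12} = e_1·v_2 = 2.6833.
u_2 = v_2 − 2.6833·e_1 = (-1.4000, -2.8000, -4.0000).
‖u_2‖ = 5.0794, so e_2 = (-0.2756, -0.5512, -0.7875).

e_2 = (-0.2756, -0.5512, -0.7875)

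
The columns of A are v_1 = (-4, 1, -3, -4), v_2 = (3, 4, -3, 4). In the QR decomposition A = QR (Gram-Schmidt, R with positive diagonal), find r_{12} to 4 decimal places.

v_1 = (-4, 1, -3, -4); ‖v_1‖ = 6.4807, so q_1 = (-0.6172, 0.1543, -0.4629, -0.6172).
r_{12} = q_1·v_2 = -2.3146.

r_{12} = -2.3146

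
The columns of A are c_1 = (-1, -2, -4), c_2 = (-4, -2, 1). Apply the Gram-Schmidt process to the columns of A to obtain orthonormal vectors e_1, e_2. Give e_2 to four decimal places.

c_1 = (-1, -2, -4); ‖c_1‖ = 4.5826, so e_1 = (-0.2182, -0.4364, -0.8729).
e_1·c_2 = (-0.2182)·(-4) + (-0.4364)·(-2) + (-0.8729)·1 = 0.8729.
u_2 = c_2 − 0.8729·e_1 = (-3.8095, -1.6190, 1.7619).
‖u_2‖ = 4.4987, so e_2 = (-0.8468, -0.3599, 0.3916).

e_2 = (-0.8468, -0.3599, 0.3916)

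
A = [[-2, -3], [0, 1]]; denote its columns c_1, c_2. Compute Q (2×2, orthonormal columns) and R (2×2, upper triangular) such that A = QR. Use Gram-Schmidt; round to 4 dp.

c_1 = (-2, 0); ‖c_1‖ = 2.0000, so e_1 = (-1.0000, 0.0000).
e_1·c_2 = (-1.0000)·(-3) + 0.0000·1 = 3.0000.
u_2 = c_2 − 3.0000·e_1 = (0.0000, 1.0000).
‖u_2‖ = 1.0000, so e_2 = (0.0000, 1.0000).

Q = [[-1.0000, 0.0000], [0.0000, 1.0000]], R = [[2.0000, 3.0000], [0.0000, 1.0000]]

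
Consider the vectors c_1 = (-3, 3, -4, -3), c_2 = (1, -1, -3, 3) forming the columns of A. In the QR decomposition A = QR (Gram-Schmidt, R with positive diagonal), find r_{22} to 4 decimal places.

r_{22} = 4.4487

c_1 = (-3, 3, -4, -3); ‖c_1‖ = 6.5574, so q_1 = (-0.4575, 0.4575, -0.6100, -0.4575).
q_1·c_2 = (-0.4575)·1 + 0.4575·(-1) + (-0.6100)·(-3) + (-0.4575)·3 = -0.4575.
u_2 = c_2 + 0.4575·q_1 = (0.7907, -0.7907, -3.2791, 2.7907).
r_{22} = ‖u_2‖ = 4.4487.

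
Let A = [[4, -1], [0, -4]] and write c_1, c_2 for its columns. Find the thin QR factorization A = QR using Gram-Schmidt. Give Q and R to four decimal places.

Q = [[1.0000, 0.0000], [0.0000, -1.0000]], R = [[4.0000, -1.0000], [0.0000, 4.0000]]

c_1 = (4, 0); ‖c_1‖ = 4.0000, so q_1 = (1.0000, 0.0000).
q_1·c_2 = 1.0000·(-1) + 0.0000·(-4) = -1.0000.
u_2 = c_2 + 1.0000·q_1 = (0.0000, -4.0000).
‖u_2‖ = 4.0000, so q_2 = (0.0000, -1.0000).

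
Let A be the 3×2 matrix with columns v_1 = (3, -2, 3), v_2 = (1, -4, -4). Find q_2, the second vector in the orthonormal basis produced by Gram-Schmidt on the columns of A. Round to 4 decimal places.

v_1 = (3, -2, 3); ‖v_1‖ = 4.6904, so q_1 = (0.6396, -0.4264, 0.6396).
q_1·v_2 = 0.6396·1 + (-0.4264)·(-4) + 0.6396·(-4) = -0.2132.
u_2 = v_2 + 0.2132·q_1 = (1.1364, -4.0909, -3.8636).
‖u_2‖ = 5.7406, so q_2 = (0.1980, -0.7126, -0.6730).

q_2 = (0.1980, -0.7126, -0.6730)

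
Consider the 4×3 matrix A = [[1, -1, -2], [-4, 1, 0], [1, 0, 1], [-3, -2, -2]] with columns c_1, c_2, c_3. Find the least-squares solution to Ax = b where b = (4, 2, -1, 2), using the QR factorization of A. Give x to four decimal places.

x = (-0.0310, 1.2972, -2.2920)

c_1 = (1, -4, 1, -3); ‖c_1‖ = 5.1962, so q_1 = (0.1925, -0.7698, 0.1925, -0.5774).
q_1·c_2 = 0.1925·(-1) + (-0.7698)·1 + 0.1925·0 + (-0.5774)·(-2) = 0.1925.
u_2 = c_2 − 0.1925·q_1 = (-1.0370, 1.1481, -0.0370, -1.8889).
‖u_2‖ = 2.4419, so q_2 = (-0.4247, 0.4702, -0.0152, -0.7735).
q_1·c_3 = 0.1925·(-2) + (-0.7698)·0 + 0.1925·1 + (-0.5774)·(-2) = 0.9623; q_2·c_3 = (-0.4247)·(-2) + 0.4702·0 + (-0.0152)·1 + (-0.7735)·(-2) = 2.3812.
u_3 = c_3 − 0.9623·q_1 − 2.3812·q_2 = (-1.1739, -0.3789, 0.8509, 0.3975).
‖u_3‖ = 1.5504, so q_3 = (-0.7572, -0.2444, 0.5488, 0.2564).
Qᵀb = (-2.1170, -2.2902, -3.5535).
Back-substitute: x_3 = -3.5535/1.5504 = -2.2920.
x_2 = (-2.2902 − 2.3812·(-2.2920))/2.4419 = 1.2972.
x_1 = (-2.1170 − 0.1925·1.2972 − 0.9623·(-2.2920))/5.1962 = -0.0310.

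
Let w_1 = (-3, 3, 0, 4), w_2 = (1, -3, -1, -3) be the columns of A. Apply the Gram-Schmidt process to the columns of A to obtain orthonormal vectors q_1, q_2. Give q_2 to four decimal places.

q_2 = (-0.6390, -0.5045, -0.5718, -0.1009)

w_1 = (-3, 3, 0, 4); ‖w_1‖ = 5.8310, so q_1 = (-0.5145, 0.5145, 0.0000, 0.6860).
q_1·w_2 = (-0.5145)·1 + 0.5145·(-3) + 0.0000·(-1) + 0.6860·(-3) = -4.1160.
u_2 = w_2 + 4.1160·q_1 = (-1.1176, -0.8824, -1.0000, -0.1765).
‖u_2‖ = 1.7489, so q_2 = (-0.6390, -0.5045, -0.5718, -0.1009).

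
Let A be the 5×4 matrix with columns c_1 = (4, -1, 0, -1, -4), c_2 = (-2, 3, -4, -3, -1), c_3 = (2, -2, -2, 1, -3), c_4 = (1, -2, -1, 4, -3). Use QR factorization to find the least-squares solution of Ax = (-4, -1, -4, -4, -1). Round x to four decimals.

x = (-0.9796, 0.5054, 2.0958, -1.1202)

q_1 = c_1/‖c_1‖ = (4, -1, 0, -1, -4)/5.8310 = (0.6860, -0.1715, 0.0000, -0.1715, -0.6860).
r_{12} = q_1·c_2 = -0.6860.
u_2 = c_2 + 0.6860·q_1 = (-1.5294, 2.8824, -4.0000, -3.1176, -1.4706).
‖u_2‖ = 6.2072, so q_2 = (-0.2464, 0.4644, -0.6444, -0.5023, -0.2369).
r_{13} = q_1·c_3 = 3.6015; r_{23} = q_2·c_3 = 0.0758.
u_3 = c_3 − 3.6015·q_1 − 0.0758·q_2 = (-0.4519, -1.4176, -1.9511, 1.6557, -0.5115).
‖u_3‖ = 3.0039, so q_3 = (-0.1504, -0.4719, -0.6495, 0.5512, -0.1703).
r_{14} = q_1·c_4 = 2.4010; r_{24} = q_2·c_4 = -1.8290; r_{34} = q_3·c_4 = 4.1584.
u_4 = c_4 − 2.4010·q_1 + 1.8290·q_2 − 4.1584·q_3 = (-0.4721, 1.2234, 0.5224, 1.2011, -1.0783).
‖u_4‖ = 2.1442, so q_4 = (-0.2202, 0.5706, 0.2436, 0.5601, -0.5029).
Qᵀb = (-1.2005, 5.3448, 1.6373, -2.4020).
Back-substitute: x_4 = -2.4020/2.1442 = -1.1202.
x_3 = (1.6373 − 4.1584·(-1.1202))/3.0039 = 2.0958.
x_2 = (5.3448 − 0.0758·2.0958 + 1.8290·(-1.1202))/6.2072 = 0.5054.
x_1 = (-1.2005 + 0.6860·0.5054 − 3.6015·2.0958 − 2.4010·(-1.1202))/5.8310 = -0.9796.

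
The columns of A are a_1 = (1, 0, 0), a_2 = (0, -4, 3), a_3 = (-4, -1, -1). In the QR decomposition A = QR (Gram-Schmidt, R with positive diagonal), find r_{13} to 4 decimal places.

r_{13} = -4.0000

e_1 = a_1/‖a_1‖ = (1, 0, 0)/1.0000 = (1.0000, 0.0000, 0.0000).
r_{13} = e_1·a_3 = -4.0000.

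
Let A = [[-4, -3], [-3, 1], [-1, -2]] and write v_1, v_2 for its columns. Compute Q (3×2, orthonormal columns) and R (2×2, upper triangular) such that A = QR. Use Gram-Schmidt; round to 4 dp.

Q = [[-0.7845, -0.4277], [-0.5883, 0.7423], [-0.1961, -0.5158]], R = [[5.0990, 2.1573], [0.0000, 3.0571]]

v_1 = (-4, -3, -1); ‖v_1‖ = 5.0990, so e_1 = (-0.7845, -0.5883, -0.1961).
e_1·v_2 = (-0.7845)·(-3) + (-0.5883)·1 + (-0.1961)·(-2) = 2.1573.
u_2 = v_2 − 2.1573·e_1 = (-1.3077, 2.2692, -1.5769).
‖u_2‖ = 3.0571, so e_2 = (-0.4277, 0.7423, -0.5158).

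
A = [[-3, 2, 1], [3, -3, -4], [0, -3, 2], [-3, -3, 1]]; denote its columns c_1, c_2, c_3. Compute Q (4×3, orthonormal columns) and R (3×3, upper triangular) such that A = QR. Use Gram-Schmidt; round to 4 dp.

Q = [[-0.5774, 0.2448, -0.3310], [0.5774, -0.4284, -0.6086], [0.0000, -0.5508, 0.6656], [-0.5774, -0.6732, -0.2776]], R = [[5.1962, -1.1547, -3.4641], [0.0000, 5.4467, 0.1836], [0.0000, 0.0000, 3.1569]]

c_1 = (-3, 3, 0, -3); ‖c_1‖ = 5.1962, so q_1 = (-0.5774, 0.5774, 0.0000, -0.5774).
q_1·c_2 = (-0.5774)·2 + 0.5774·(-3) + 0.0000·(-3) + (-0.5774)·(-3) = -1.1547.
u_2 = c_2 + 1.1547·q_1 = (1.3333, -2.3333, -3.0000, -3.6667).
‖u_2‖ = 5.4467, so q_2 = (0.2448, -0.4284, -0.5508, -0.6732).
q_1·c_3 = (-0.5774)·1 + 0.5774·(-4) + 0.0000·2 + (-0.5774)·1 = -3.4641; q_2·c_3 = 0.2448·1 + (-0.4284)·(-4) + (-0.5508)·2 + (-0.6732)·1 = 0.1836.
u_3 = c_3 + 3.4641·q_1 − 0.1836·q_2 = (-1.0449, -1.9213, 2.1011, -0.8764).
‖u_3‖ = 3.1569, so q_3 = (-0.3310, -0.6086, 0.6656, -0.2776).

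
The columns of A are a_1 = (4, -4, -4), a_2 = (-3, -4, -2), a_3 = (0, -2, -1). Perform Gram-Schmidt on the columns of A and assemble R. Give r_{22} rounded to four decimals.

a_1 = (4, -4, -4); ‖a_1‖ = 6.9282, so e_1 = (0.5774, -0.5774, -0.5774).
e_1·a_2 = 0.5774·(-3) + (-0.5774)·(-4) + (-0.5774)·(-2) = 1.7321.
u_2 = a_2 − 1.7321·e_1 = (-4.0000, -3.0000, -1.0000).
r_{22} = ‖u_2‖ = 5.0990.

r_{22} = 5.0990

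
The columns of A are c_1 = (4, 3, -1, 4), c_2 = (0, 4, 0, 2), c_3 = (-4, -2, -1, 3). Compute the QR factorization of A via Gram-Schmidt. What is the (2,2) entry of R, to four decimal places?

r_{22} = 3.2367

q_1 = c_1/‖c_1‖ = (4, 3, -1, 4)/6.4807 = (0.6172, 0.4629, -0.1543, 0.6172).
r_{12} = q_1·c_2 = 3.0861.
u_2 = c_2 − 3.0861·q_1 = (-1.9048, 2.5714, 0.4762, 0.0952).
r_{22} = ‖u_2‖ = 3.2367.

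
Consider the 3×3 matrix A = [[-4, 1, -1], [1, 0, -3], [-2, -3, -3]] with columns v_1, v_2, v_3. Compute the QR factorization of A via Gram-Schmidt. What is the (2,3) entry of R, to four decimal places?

v_1 = (-4, 1, -2); ‖v_1‖ = 4.5826, so e_1 = (-0.8729, 0.2182, -0.4364).
e_1·v_2 = (-0.8729)·1 + 0.2182·0 + (-0.4364)·(-3) = 0.4364.
u_2 = v_2 − 0.4364·e_1 = (1.3810, -0.0952, -2.8095).
‖u_2‖ = 3.1320, so e_2 = (0.4409, -0.0304, -0.8970).
r_{23} = e_2·v_3 = 2.3414.

r_{23} = 2.3414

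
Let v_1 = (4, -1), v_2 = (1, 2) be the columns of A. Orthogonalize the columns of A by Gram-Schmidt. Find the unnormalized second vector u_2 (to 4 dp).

v_1 = (4, -1); ‖v_1‖ = 4.1231, so e_1 = (0.9701, -0.2425).
e_1·v_2 = 0.9701·1 + (-0.2425)·2 = 0.4851.
u_2 = v_2 − 0.4851·e_1 = (0.5294, 2.1176).

u_2 = (0.5294, 2.1176)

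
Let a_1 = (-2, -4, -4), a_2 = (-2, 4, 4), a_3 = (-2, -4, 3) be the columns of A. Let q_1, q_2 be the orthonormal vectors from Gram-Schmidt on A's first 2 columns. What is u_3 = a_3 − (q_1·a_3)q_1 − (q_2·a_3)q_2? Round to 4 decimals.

a_1 = (-2, -4, -4); ‖a_1‖ = 6.0000, so q_1 = (-0.3333, -0.6667, -0.6667).
q_1·a_2 = (-0.3333)·(-2) + (-0.6667)·4 + (-0.6667)·4 = -4.6667.
u_2 = a_2 + 4.6667·q_1 = (-3.5556, 0.8889, 0.8889).
‖u_2‖ = 3.7712, so q_2 = (-0.9428, 0.2357, 0.2357).
q_1·a_3 = (-0.3333)·(-2) + (-0.6667)·(-4) + (-0.6667)·3 = 1.3333; q_2·a_3 = (-0.9428)·(-2) + 0.2357·(-4) + 0.2357·3 = 1.6499.
u_3 = a_3 − 1.3333·q_1 − 1.6499·q_2 = (0.0000, -3.5000, 3.5000).

u_3 = (0.0000, -3.5000, 3.5000)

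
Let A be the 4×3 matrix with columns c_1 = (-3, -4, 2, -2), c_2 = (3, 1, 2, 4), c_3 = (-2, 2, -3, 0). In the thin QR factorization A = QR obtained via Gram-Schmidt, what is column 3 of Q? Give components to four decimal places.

q_1 = c_1/‖c_1‖ = (-3, -4, 2, -2)/5.7446 = (-0.5222, -0.6963, 0.3482, -0.3482).
r_{12} = q_1·c_2 = -2.9593.
u_2 = c_2 + 2.9593·q_1 = (1.4545, -1.0606, 3.0303, 2.9697).
‖u_2‖ = 4.6090, so q_2 = (0.3156, -0.2301, 0.6575, 0.6443).
r_{13} = q_1·c_3 = -1.3926; r_{23} = q_2·c_3 = -3.0639.
u_3 = c_3 + 1.3926·q_1 + 3.0639·q_2 = (-1.7603, 0.3252, -0.5007, 1.4893).
‖u_3‖ = 2.3819, so q_3 = (-0.7391, 0.1366, -0.2102, 0.6253).

q_3 = (-0.7391, 0.1366, -0.2102, 0.6253)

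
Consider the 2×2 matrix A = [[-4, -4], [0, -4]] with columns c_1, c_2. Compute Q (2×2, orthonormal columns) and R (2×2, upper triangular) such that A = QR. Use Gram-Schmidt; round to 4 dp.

Q = [[-1.0000, 0.0000], [0.0000, -1.0000]], R = [[4.0000, 4.0000], [0.0000, 4.0000]]

c_1 = (-4, 0); ‖c_1‖ = 4.0000, so e_1 = (-1.0000, 0.0000).
e_1·c_2 = (-1.0000)·(-4) + 0.0000·(-4) = 4.0000.
u_2 = c_2 − 4.0000·e_1 = (0.0000, -4.0000).
‖u_2‖ = 4.0000, so e_2 = (0.0000, -1.0000).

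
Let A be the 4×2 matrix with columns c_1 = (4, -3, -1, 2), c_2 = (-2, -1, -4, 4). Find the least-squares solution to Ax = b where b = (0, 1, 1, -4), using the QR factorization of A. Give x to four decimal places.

x = (-0.2799, -0.5146)

c_1 = (4, -3, -1, 2); ‖c_1‖ = 5.4772, so q_1 = (0.7303, -0.5477, -0.1826, 0.3651).
q_1·c_2 = 0.7303·(-2) + (-0.5477)·(-1) + (-0.1826)·(-4) + 0.3651·4 = 1.2780.
u_2 = c_2 − 1.2780·q_1 = (-2.9333, -0.3000, -3.7667, 3.5333).
‖u_2‖ = 5.9470, so q_2 = (-0.4932, -0.0504, -0.6334, 0.5941).
Qᵀb = (-2.1909, -3.0604).
Back-substitute: x_2 = -3.0604/5.9470 = -0.5146.
x_1 = (-2.1909 − 1.2780·(-0.5146))/5.4772 = -0.2799.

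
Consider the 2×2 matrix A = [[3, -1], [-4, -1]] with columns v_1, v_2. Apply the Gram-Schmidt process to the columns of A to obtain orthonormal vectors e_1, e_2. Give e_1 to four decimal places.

v_1 = (3, -4); ‖v_1‖ = 5.0000, so e_1 = (0.6000, -0.8000).

e_1 = (0.6000, -0.8000)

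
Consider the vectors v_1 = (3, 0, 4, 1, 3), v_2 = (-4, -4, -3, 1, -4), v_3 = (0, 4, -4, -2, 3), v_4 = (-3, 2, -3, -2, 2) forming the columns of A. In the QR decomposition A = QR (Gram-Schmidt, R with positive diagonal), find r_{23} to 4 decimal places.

r_{23} = -5.6299

v_1 = (3, 0, 4, 1, 3); ‖v_1‖ = 5.9161, so q_1 = (0.5071, 0.0000, 0.6761, 0.1690, 0.5071).
q_1·v_2 = 0.5071·(-4) + 0.0000·(-4) + 0.6761·(-3) + 0.1690·1 + 0.5071·(-4) = -5.9161.
u_2 = v_2 + 5.9161·q_1 = (-1.0000, -4.0000, 1.0000, 2.0000, -1.0000).
‖u_2‖ = 4.7958, so q_2 = (-0.2085, -0.8341, 0.2085, 0.4170, -0.2085).
r_{23} = q_2·v_3 = -5.6299.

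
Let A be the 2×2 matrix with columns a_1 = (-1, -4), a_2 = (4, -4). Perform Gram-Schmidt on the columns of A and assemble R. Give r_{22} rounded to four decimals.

q_1 = a_1/‖a_1‖ = (-1, -4)/4.1231 = (-0.2425, -0.9701).
r_{12} = q_1·a_2 = 2.9104.
u_2 = a_2 − 2.9104·q_1 = (4.7059, -1.1765).
r_{22} = ‖u_2‖ = 4.8507.

r_{22} = 4.8507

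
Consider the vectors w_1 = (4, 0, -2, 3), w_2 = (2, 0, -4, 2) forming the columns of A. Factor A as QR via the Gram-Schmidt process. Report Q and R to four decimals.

w_1 = (4, 0, -2, 3); ‖w_1‖ = 5.3852, so e_1 = (0.7428, 0.0000, -0.3714, 0.5571).
e_1·w_2 = 0.7428·2 + 0.0000·0 + (-0.3714)·(-4) + 0.5571·2 = 4.0853.
u_2 = w_2 − 4.0853·e_1 = (-1.0345, 0.0000, -2.4828, -0.2759).
‖u_2‖ = 2.7038, so e_2 = (-0.3826, 0.0000, -0.9183, -0.1020).

Q = [[0.7428, -0.3826], [0.0000, 0.0000], [-0.3714, -0.9183], [0.5571, -0.1020]], R = [[5.3852, 4.0853], [0.0000, 2.7038]]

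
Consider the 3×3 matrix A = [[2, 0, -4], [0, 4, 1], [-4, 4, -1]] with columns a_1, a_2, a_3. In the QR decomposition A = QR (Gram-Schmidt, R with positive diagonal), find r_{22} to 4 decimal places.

a_1 = (2, 0, -4); ‖a_1‖ = 4.4721, so e_1 = (0.4472, 0.0000, -0.8944).
e_1·a_2 = 0.4472·0 + 0.0000·4 + (-0.8944)·4 = -3.5777.
u_2 = a_2 + 3.5777·e_1 = (1.6000, 4.0000, 0.8000).
r_{22} = ‖u_2‖ = 4.3818.

r_{22} = 4.3818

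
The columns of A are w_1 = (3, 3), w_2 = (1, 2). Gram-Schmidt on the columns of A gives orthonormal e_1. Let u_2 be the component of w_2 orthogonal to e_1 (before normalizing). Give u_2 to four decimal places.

w_1 = (3, 3); ‖w_1‖ = 4.2426, so e_1 = (0.7071, 0.7071).
e_1·w_2 = 0.7071·1 + 0.7071·2 = 2.1213.
u_2 = w_2 − 2.1213·e_1 = (-0.5000, 0.5000).

u_2 = (-0.5000, 0.5000)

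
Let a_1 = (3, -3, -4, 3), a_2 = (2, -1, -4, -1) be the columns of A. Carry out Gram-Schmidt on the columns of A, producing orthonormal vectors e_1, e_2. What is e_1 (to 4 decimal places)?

a_1 = (3, -3, -4, 3); ‖a_1‖ = 6.5574, so e_1 = (0.4575, -0.4575, -0.6100, 0.4575).

e_1 = (0.4575, -0.4575, -0.6100, 0.4575)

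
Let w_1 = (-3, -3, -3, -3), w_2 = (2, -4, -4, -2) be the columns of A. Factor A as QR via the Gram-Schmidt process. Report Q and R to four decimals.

w_1 = (-3, -3, -3, -3); ‖w_1‖ = 6.0000, so e_1 = (-0.5000, -0.5000, -0.5000, -0.5000).
e_1·w_2 = (-0.5000)·2 + (-0.5000)·(-4) + (-0.5000)·(-4) + (-0.5000)·(-2) = 4.0000.
u_2 = w_2 − 4.0000·e_1 = (4.0000, -2.0000, -2.0000, 0.0000).
‖u_2‖ = 4.8990, so e_2 = (0.8165, -0.4082, -0.4082, 0.0000).

Q = [[-0.5000, 0.8165], [-0.5000, -0.4082], [-0.5000, -0.4082], [-0.5000, 0.0000]], R = [[6.0000, 4.0000], [0.0000, 4.8990]]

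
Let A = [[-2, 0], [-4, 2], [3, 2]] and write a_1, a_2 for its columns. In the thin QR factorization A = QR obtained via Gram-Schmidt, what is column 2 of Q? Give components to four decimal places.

e_1 = a_1/‖a_1‖ = (-2, -4, 3)/5.3852 = (-0.3714, -0.7428, 0.5571).
r_{12} = e_1·a_2 = -0.3714.
u_2 = a_2 + 0.3714·e_1 = (-0.1379, 1.7241, 2.2069).
‖u_2‖ = 2.8039, so e_2 = (-0.0492, 0.6149, 0.7871).

e_2 = (-0.0492, 0.6149, 0.7871)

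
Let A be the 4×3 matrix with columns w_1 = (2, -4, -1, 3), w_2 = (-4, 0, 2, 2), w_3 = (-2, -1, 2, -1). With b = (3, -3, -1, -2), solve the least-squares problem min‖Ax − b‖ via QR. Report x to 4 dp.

x = (0.4583, -1.1042, 1.0333)

e_1 = w_1/‖w_1‖ = (2, -4, -1, 3)/5.4772 = (0.3651, -0.7303, -0.1826, 0.5477).
r_{12} = e_1·w_2 = -0.7303.
u_2 = w_2 + 0.7303·e_1 = (-3.7333, -0.5333, 1.8667, 2.4000).
‖u_2‖ = 4.8442, so e_2 = (-0.7707, -0.1101, 0.3853, 0.4954).
r_{13} = e_1·w_3 = -0.9129; r_{23} = e_2·w_3 = 1.9267.
u_3 = w_3 + 0.9129·e_1 − 1.9267·e_2 = (-0.1818, -1.4545, 1.0909, -1.4545).
‖u_3‖ = 2.3355, so e_3 = (-0.0778, -0.6228, 0.4671, -0.6228).
Qᵀb = (2.3735, -3.3579, 2.4133).
Back-substitute: x_3 = 2.4133/2.3355 = 1.0333.
x_2 = (-3.3579 − 1.9267·1.0333)/4.8442 = -1.1042.
x_1 = (2.3735 + 0.7303·(-1.1042) + 0.9129·1.0333)/5.4772 = 0.4583.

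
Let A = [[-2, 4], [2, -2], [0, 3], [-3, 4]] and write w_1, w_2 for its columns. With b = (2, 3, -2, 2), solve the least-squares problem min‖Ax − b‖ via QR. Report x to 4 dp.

e_1 = w_1/‖w_1‖ = (-2, 2, 0, -3)/4.1231 = (-0.4851, 0.4851, 0.0000, -0.7276).
r_{12} = e_1·w_2 = -5.8209.
u_2 = w_2 + 5.8209·e_1 = (1.1765, 0.8235, 3.0000, -0.2353).
‖u_2‖ = 3.3343, so e_2 = (0.3528, 0.2470, 0.8997, -0.0706).
Qᵀb = (-0.9701, -0.4940).
Back-substitute: x_2 = -0.4940/3.3343 = -0.1481.
x_1 = (-0.9701 + 5.8209·(-0.1481))/4.1231 = -0.4444.

x = (-0.4444, -0.1481)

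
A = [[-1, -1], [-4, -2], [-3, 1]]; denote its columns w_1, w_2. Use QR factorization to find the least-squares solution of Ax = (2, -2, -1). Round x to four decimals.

e_1 = w_1/‖w_1‖ = (-1, -4, -3)/5.0990 = (-0.1961, -0.7845, -0.5883).
r_{12} = e_1·w_2 = 1.1767.
u_2 = w_2 − 1.1767·e_1 = (-0.7692, -1.0769, 1.6923).
‖u_2‖ = 2.1483, so e_2 = (-0.3581, -0.5013, 0.7877).
Qᵀb = (1.7650, -0.5013).
Back-substitute: x_2 = -0.5013/2.1483 = -0.2333.
x_1 = (1.7650 − 1.1767·(-0.2333))/5.0990 = 0.4000.

x = (0.4000, -0.2333)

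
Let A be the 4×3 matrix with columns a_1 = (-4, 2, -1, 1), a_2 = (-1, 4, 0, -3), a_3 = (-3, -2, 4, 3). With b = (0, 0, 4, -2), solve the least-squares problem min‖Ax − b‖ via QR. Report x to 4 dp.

e_1 = a_1/‖a_1‖ = (-4, 2, -1, 1)/4.6904 = (-0.8528, 0.4264, -0.2132, 0.2132).
r_{12} = e_1·a_2 = 1.9188.
u_2 = a_2 − 1.9188·e_1 = (0.6364, 3.1818, 0.4091, -3.4091).
‖u_2‖ = 4.7242, so e_2 = (0.1347, 0.6735, 0.0866, -0.7216).
r_{13} = e_1·a_3 = 1.4924; r_{23} = e_2·a_3 = -3.5696.
u_3 = a_3 − 1.4924·e_1 + 3.5696·e_2 = (-1.2464, -0.2322, 4.6273, 0.1059).
‖u_3‖ = 4.7990, so e_3 = (-0.2597, -0.0484, 0.9642, 0.0221).
Qᵀb = (-1.2792, 1.7896, 3.8127).
Back-substitute: x_3 = 3.8127/4.7990 = 0.7945.
x_2 = (1.7896 + 3.5696·0.7945)/4.7242 = 0.9791.
x_1 = (-1.2792 − 1.9188·0.9791 − 1.4924·0.7945)/4.6904 = -0.9261.

x = (-0.9261, 0.9791, 0.7945)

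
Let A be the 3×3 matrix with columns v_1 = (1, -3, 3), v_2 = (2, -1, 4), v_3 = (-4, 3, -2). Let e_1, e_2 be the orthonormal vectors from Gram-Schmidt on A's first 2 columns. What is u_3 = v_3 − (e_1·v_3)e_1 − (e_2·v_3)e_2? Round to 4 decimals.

v_1 = (1, -3, 3); ‖v_1‖ = 4.3589, so e_1 = (0.2294, -0.6882, 0.6882).
e_1·v_2 = 0.2294·2 + (-0.6882)·(-1) + 0.6882·4 = 3.9001.
u_2 = v_2 − 3.9001·e_1 = (1.1053, 1.6842, 1.3158).
‖u_2‖ = 2.4061, so e_2 = (0.4594, 0.7000, 0.5468).
e_1·v_3 = 0.2294·(-4) + (-0.6882)·3 + 0.6882·(-2) = -4.3589; e_2·v_3 = 0.4594·(-4) + 0.7000·3 + 0.5468·(-2) = -0.8312.
u_3 = v_3 + 4.3589·e_1 + 0.8312·e_2 = (-2.6182, 0.5818, 1.4545).

u_3 = (-2.6182, 0.5818, 1.4545)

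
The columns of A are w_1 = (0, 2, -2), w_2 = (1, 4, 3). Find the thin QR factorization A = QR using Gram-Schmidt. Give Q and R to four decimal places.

w_1 = (0, 2, -2); ‖w_1‖ = 2.8284, so q_1 = (0.0000, 0.7071, -0.7071).
q_1·w_2 = 0.0000·1 + 0.7071·4 + (-0.7071)·3 = 0.7071.
u_2 = w_2 − 0.7071·q_1 = (1.0000, 3.5000, 3.5000).
‖u_2‖ = 5.0498, so q_2 = (0.1980, 0.6931, 0.6931).

Q = [[0.0000, 0.1980], [0.7071, 0.6931], [-0.7071, 0.6931]], R = [[2.8284, 0.7071], [0.0000, 5.0498]]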